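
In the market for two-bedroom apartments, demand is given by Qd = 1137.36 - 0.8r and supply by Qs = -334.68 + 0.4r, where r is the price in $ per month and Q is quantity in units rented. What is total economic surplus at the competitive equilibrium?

The market clears where 1137.36 - 0.8r = -334.68 + 0.4r. Rearranging, 1.2r = 1472.04, hence r* = 1226.7.
From the demand curve, Q* = 1137.36 - 0.8(1226.7) = 156.
Demand choke price = 1421.7; supply choke price = 836.7. CS = ½(1421.7 - 1226.7)(156) = 15210; PS = ½(1226.7 - 836.7)(156) = 30420. Total surplus = 45630.

Total surplus = 45630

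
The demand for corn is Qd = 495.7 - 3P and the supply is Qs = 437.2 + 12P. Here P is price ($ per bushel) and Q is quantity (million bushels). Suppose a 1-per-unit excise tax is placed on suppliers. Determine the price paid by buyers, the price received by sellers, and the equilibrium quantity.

Suppliers keep P_s = P_b - 1 per unit, so supply in terms of the buyer price is Qs = 425.2 + 12P_b.
Set Qd = Qs: 495.7 - 3P_b = 425.2 + 12P_b, so 70.5 = 15P_b and P_b = 4.7.
So P_s = 3.7 and the quantity traded is Q = 495.7 - 3(4.7) = 481.6.

P_b = 4.7, P_s = 3.7, Q = 481.6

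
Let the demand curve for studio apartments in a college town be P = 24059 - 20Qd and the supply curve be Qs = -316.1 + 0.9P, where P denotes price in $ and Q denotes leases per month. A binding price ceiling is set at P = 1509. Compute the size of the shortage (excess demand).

Shortage = 85.5

Inverting to quantity form: Qd = 1202.95 - 0.05P.
Evaluating both curves at the ceiling price 1509 gives Qd = 1127.5, Qs = 1042.
Shortage = Qd - Qs = 1127.5 - 1042 = 85.5.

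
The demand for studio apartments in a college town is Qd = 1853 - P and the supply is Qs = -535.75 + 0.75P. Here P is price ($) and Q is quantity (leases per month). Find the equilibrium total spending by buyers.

Set Qd = Qs: 1853 - P = -535.75 + 0.75P, so 2388.75 = 1.75P and P* = 1365.
From the demand curve, Q* = 1853 - 1365 = 488.
Total spending by buyers = P* × Q* = 1365 × 488 = 666120.

Total spending by buyers = 666120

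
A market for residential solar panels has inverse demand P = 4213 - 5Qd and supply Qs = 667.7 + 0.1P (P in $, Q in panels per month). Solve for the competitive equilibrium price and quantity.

P* = 583, Q* = 726

In direct form, Qd = 842.6 - 0.2P.
Equating demand and supply, 842.6 - 0.2P = 667.7 + 0.1P gives 0.3P = 174.9, so P* = 583.
Then Q* = 842.6 - 0.2(583) = 726.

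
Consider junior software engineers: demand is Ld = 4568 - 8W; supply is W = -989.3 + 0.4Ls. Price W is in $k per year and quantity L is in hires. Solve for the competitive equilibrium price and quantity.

W* = 199.5, L* = 2972

Rewriting in direct form: Ls = 2473.25 + 2.5W.
At equilibrium Ld = Ls, so 4568 - 8W = 2473.25 + 2.5W; collecting terms, 2094.75 = 10.5W and W* = 199.5.
Substitute back: L* = 4568 - 8(199.5) = 2972.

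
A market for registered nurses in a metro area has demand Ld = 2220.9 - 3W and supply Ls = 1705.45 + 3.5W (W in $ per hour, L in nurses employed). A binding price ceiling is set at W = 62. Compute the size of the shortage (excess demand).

With W fixed at 62, quantity demanded is 2034.9 and quantity supplied is 1922.45.
Shortage = Ld - Ls = 2034.9 - 1922.45 = 112.45.

Shortage = 112.45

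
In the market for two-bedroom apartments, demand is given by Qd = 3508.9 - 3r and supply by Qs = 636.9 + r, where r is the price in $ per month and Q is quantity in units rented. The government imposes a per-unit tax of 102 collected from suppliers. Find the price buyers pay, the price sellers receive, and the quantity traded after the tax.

r_b = 743.5, r_s = 641.5, Q = 1278.4

Suppliers keep r_s = r_b - 102 per unit, so supply in terms of the buyer price is Qs = 534.9 + r_b.
Set Qd = Qs: 3508.9 - 3r_b = 534.9 + r_b, so 2974 = 4r_b and r_b = 743.5.
So r_s = 641.5 and the quantity traded is Q = 3508.9 - 3(743.5) = 1278.4.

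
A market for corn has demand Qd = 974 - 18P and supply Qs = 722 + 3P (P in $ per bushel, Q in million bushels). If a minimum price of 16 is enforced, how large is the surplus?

Surplus = 84

At P = 16: Qd = 686 and Qs = 770.
Surplus = Qs - Qd = 770 - 686 = 84.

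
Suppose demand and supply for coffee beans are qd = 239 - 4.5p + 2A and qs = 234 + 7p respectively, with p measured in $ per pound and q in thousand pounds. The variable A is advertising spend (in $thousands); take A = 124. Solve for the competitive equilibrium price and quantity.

With A = 124, demand is qd = 487 - 4.5p.
The market clears where 487 - 4.5p = 234 + 7p. Rearranging, 11.5p = 253, hence p* = 22.
From the demand curve, q* = 487 - 4.5(22) = 388.

p* = 22, q* = 388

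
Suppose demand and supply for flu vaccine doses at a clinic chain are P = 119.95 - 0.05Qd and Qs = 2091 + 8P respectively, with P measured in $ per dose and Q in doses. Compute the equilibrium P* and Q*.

P* = 11, Q* = 2179

In direct form, Qd = 2399 - 20P.
At equilibrium Qd = Qs, so 2399 - 20P = 2091 + 8P; collecting terms, 308 = 28P and P* = 11.
From the demand curve, Q* = 2399 - 20(11) = 2179.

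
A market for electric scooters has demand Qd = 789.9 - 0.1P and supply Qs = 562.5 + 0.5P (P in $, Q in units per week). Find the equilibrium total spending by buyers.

Equating demand and supply, 789.9 - 0.1P = 562.5 + 0.5P gives 0.6P = 227.4, so P* = 379.
Plugging P* into demand: Q* = 789.9 - 0.1(379) = 752.
Total spending by buyers = P* × Q* = 379 × 752 = 285008.

Total spending by buyers = 285008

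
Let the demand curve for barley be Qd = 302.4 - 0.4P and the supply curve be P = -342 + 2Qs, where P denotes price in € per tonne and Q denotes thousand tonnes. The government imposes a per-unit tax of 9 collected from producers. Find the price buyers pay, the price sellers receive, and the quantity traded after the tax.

P_b = 151, P_s = 142, Q = 242

In direct form, Qs = 171 + 0.5P.
The tax drives a wedge P_b - P_s = 9. Substituting P_s = P_b - 9 into supply: Qs = 166.5 + 0.5P_b.
Set Qd = Qs: 302.4 - 0.4P_b = 166.5 + 0.5P_b, so 135.9 = 0.9P_b and P_b = 151.
So P_s = 142 and the quantity traded is Q = 302.4 - 0.4(151) = 242.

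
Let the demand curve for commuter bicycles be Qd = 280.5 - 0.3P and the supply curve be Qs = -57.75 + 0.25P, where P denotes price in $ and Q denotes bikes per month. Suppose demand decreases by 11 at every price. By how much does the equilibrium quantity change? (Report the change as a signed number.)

The market clears where 280.5 - 0.3P = -57.75 + 0.25P. Rearranging, 0.55P = 338.25, hence P* = 615.
Plugging P* into demand: Q* = 280.5 - 0.3(615) = 96.
After the shift, demand is Qd = 269.5 - 0.3P.
Re-solving, 0.55P = 327.25 gives P = 595 and Q = 91.
ΔQ = 91 - 96 = -5.

ΔQ = -5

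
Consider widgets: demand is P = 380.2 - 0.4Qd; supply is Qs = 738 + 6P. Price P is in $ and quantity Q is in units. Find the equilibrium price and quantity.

Inverting to quantity form: Qd = 950.5 - 2.5P.
Set Qd = Qs: 950.5 - 2.5P = 738 + 6P, so 212.5 = 8.5P and P* = 25.
From the demand curve, Q* = 950.5 - 2.5(25) = 888.

P* = 25, Q* = 888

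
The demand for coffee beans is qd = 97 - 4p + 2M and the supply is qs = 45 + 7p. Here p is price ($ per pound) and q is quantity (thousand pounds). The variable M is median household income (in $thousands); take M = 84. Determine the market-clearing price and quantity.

With M = 84, demand is qd = 265 - 4p.
The market clears where 265 - 4p = 45 + 7p. Rearranging, 11p = 220, hence p* = 20.
Then q* = 265 - 4(20) = 185.

p* = 20, q* = 185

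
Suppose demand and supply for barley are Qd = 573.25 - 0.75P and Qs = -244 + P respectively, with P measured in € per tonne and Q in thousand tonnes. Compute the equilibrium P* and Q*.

P* = 467, Q* = 223

Equating demand and supply, 573.25 - 0.75P = -244 + P gives 1.75P = 817.25, so P* = 467.
From the demand curve, Q* = 573.25 - 0.75(467) = 223.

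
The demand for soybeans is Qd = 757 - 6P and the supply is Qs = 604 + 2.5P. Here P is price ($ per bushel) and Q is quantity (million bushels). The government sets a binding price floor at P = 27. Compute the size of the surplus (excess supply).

Surplus = 76.5

With P fixed at 27, quantity demanded is 595 and quantity supplied is 671.5.
Surplus = Qs - Qd = 671.5 - 595 = 76.5.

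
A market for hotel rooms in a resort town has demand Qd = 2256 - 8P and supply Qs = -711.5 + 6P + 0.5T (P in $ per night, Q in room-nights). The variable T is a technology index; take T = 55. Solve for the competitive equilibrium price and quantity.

P* = 210, Q* = 576

With T = 55, supply is Qs = -684 + 6P.
Set Qd = Qs: 2256 - 8P = -684 + 6P, so 2940 = 14P and P* = 210.
Plugging P* into demand: Q* = 2256 - 8(210) = 576.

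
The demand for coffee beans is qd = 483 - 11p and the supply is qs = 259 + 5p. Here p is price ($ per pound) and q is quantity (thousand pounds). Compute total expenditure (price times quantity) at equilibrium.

Total expenditure = 4606

The market clears where 483 - 11p = 259 + 5p. Rearranging, 16p = 224, hence p* = 14.
Substitute back: q* = 483 - 11(14) = 329.
Total expenditure = p* × q* = 14 × 329 = 4606.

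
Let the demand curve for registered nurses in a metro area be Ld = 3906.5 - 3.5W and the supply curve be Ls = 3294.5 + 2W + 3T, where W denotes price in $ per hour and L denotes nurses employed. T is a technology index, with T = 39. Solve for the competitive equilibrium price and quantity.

With T = 39, supply is Ls = 3411.5 + 2W.
At equilibrium Ld = Ls, so 3906.5 - 3.5W = 3411.5 + 2W; collecting terms, 495 = 5.5W and W* = 90.
From the demand curve, L* = 3906.5 - 3.5(90) = 3591.5.

W* = 90, L* = 3591.5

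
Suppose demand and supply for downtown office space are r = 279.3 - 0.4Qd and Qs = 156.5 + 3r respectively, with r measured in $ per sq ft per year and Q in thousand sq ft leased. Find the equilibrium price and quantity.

r* = 98.5, Q* = 452

Inverting to quantity form: Qd = 698.25 - 2.5r.
At equilibrium Qd = Qs, so 698.25 - 2.5r = 156.5 + 3r; collecting terms, 541.75 = 5.5r and r* = 98.5.
From the demand curve, Q* = 698.25 - 2.5(98.5) = 452.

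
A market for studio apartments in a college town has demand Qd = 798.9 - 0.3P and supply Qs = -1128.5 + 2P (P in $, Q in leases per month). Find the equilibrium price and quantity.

P* = 838, Q* = 547.5

Equating demand and supply, 798.9 - 0.3P = -1128.5 + 2P gives 2.3P = 1927.4, so P* = 838.
Substitute back: Q* = 798.9 - 0.3(838) = 547.5.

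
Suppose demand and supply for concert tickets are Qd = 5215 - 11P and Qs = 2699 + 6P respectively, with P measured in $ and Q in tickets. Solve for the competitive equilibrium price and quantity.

P* = 148, Q* = 3587

Equating demand and supply, 5215 - 11P = 2699 + 6P gives 17P = 2516, so P* = 148.
Plugging P* into demand: Q* = 5215 - 11(148) = 3587.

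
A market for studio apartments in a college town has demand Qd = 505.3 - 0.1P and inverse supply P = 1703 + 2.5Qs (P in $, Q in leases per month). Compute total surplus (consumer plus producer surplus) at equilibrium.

Rewriting in direct form: Qs = -681.2 + 0.4P.
The market clears where 505.3 - 0.1P = -681.2 + 0.4P. Rearranging, 0.5P = 1186.5, hence P* = 2373.
Plugging P* into demand: Q* = 505.3 - 0.1(2373) = 268.
Demand choke price = 5053; supply choke price = 1703. CS = ½(5053 - 2373)(268) = 359120; PS = ½(2373 - 1703)(268) = 89780. Total surplus = 448900.

Total surplus = 448900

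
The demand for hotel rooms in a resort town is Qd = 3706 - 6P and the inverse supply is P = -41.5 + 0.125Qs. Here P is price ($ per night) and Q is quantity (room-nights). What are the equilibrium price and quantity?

P* = 241, Q* = 2260

In direct form, Qs = 332 + 8P.
At equilibrium Qd = Qs, so 3706 - 6P = 332 + 8P; collecting terms, 3374 = 14P and P* = 241.
From the demand curve, Q* = 3706 - 6(241) = 2260.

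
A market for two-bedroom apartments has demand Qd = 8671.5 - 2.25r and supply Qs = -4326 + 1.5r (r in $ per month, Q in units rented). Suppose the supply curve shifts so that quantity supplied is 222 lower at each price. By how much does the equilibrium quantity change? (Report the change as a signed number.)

ΔQ = -133.2

The market clears where 8671.5 - 2.25r = -4326 + 1.5r. Rearranging, 3.75r = 12997.5, hence r* = 3466.
Substitute back: Q* = 8671.5 - 2.25(3466) = 873.
After the shift, supply is Qs = -4548 + 1.5r.
The new intersection has 13219.5 = 3.75r, i.e. r = 3525.2, Q = 739.8.
ΔQ = 739.8 - 873 = -133.2.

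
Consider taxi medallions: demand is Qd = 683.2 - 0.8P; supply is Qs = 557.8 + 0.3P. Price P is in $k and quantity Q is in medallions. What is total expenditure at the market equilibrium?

Set Qd = Qs: 683.2 - 0.8P = 557.8 + 0.3P, so 125.4 = 1.1P and P* = 114.
Then Q* = 683.2 - 0.8(114) = 592.
Total expenditure = P* × Q* = 114 × 592 = 67488.

Total expenditure = 67488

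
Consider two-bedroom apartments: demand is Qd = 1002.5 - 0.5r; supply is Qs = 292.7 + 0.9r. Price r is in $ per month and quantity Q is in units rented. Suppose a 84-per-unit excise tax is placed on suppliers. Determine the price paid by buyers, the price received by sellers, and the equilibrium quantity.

Suppliers keep r_s = r_b - 84 per unit, so supply in terms of the buyer price is Qs = 217.1 + 0.9r_b.
Set Qd = Qs: 1002.5 - 0.5r_b = 217.1 + 0.9r_b, so 785.4 = 1.4r_b and r_b = 561.
So r_s = 477 and the quantity traded is Q = 1002.5 - 0.5(561) = 722.

r_b = 561, r_s = 477, Q = 722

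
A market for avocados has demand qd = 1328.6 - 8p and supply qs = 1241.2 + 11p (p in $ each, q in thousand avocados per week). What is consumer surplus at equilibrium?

The market clears where 1328.6 - 8p = 1241.2 + 11p. Rearranging, 19p = 87.4, hence p* = 4.6.
Plugging p* into demand: q* = 1328.6 - 8(4.6) = 1291.8.
Demand choke price (qd = 0): p = 1328.6/8 = 166.075. Consumer surplus = ½ × (166.075 - 4.6) × 1291.8 = 104296.7025.

Consumer surplus = 104296.7025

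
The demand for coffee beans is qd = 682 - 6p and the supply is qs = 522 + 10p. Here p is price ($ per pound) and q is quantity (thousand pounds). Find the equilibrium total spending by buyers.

Total spending by buyers = 6220

At equilibrium qd = qs, so 682 - 6p = 522 + 10p; collecting terms, 160 = 16p and p* = 10.
Then q* = 682 - 6(10) = 622.
Total spending by buyers = p* × q* = 10 × 622 = 6220.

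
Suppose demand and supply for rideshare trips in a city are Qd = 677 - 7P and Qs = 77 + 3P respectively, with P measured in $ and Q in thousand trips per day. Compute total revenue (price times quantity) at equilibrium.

Total revenue = 15420

The market clears where 677 - 7P = 77 + 3P. Rearranging, 10P = 600, hence P* = 60.
Plugging P* into demand: Q* = 677 - 7(60) = 257.
Total revenue = P* × Q* = 60 × 257 = 15420.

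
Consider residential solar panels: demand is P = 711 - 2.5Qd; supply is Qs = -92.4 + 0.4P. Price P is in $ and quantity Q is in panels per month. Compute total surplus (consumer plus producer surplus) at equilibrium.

Solving each curve for Q: Qd = 284.4 - 0.4P.
At equilibrium Qd = Qs, so 284.4 - 0.4P = -92.4 + 0.4P; collecting terms, 376.8 = 0.8P and P* = 471.
Then Q* = 284.4 - 0.4(471) = 96.
Demand choke price = 711; supply choke price = 231. CS = ½(711 - 471)(96) = 11520; PS = ½(471 - 231)(96) = 11520. Total surplus = 23040.

Total surplus = 23040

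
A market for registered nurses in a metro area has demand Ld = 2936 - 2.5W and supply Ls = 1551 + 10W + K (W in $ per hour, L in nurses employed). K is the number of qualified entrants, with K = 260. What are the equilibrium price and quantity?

W* = 90, L* = 2711

With K = 260, supply is Ls = 1811 + 10W.
At equilibrium Ld = Ls, so 2936 - 2.5W = 1811 + 10W; collecting terms, 1125 = 12.5W and W* = 90.
From the demand curve, L* = 2936 - 2.5(90) = 2711.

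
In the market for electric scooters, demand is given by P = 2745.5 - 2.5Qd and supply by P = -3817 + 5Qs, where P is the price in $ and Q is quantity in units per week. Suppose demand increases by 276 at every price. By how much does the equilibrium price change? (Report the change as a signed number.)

ΔP = 460

Rewriting in direct form: Qd = 1098.2 - 0.4P and Qs = 763.4 + 0.2P.
At equilibrium Qd = Qs, so 1098.2 - 0.4P = 763.4 + 0.2P; collecting terms, 334.8 = 0.6P and P* = 558.
Plugging P* into demand: Q* = 1098.2 - 0.4(558) = 875.
After the shift, demand is Qd = 1374.2 - 0.4P.
Re-solving, 0.6P = 610.8 gives P = 1018 and Q = 967.
ΔP = 1018 - 558 = 460.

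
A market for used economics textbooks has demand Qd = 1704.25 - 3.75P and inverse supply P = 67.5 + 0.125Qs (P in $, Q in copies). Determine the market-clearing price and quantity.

In direct form, Qs = -540 + 8P.
Equating demand and supply, 1704.25 - 3.75P = -540 + 8P gives 11.75P = 2244.25, so P* = 191.
Then Q* = 1704.25 - 3.75(191) = 988.

P* = 191, Q* = 988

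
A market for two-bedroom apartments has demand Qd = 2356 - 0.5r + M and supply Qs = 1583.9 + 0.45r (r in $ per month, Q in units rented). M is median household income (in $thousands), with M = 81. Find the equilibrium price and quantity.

With M = 81, demand is Qd = 2437 - 0.5r.
Equating demand and supply, 2437 - 0.5r = 1583.9 + 0.45r gives 0.95r = 853.1, so r* = 898.
Plugging r* into demand: Q* = 2437 - 0.5(898) = 1988.

r* = 898, Q* = 1988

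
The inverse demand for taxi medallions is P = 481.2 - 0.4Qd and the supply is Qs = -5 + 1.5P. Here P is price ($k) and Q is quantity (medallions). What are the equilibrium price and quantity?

Rewriting in direct form: Qd = 1203 - 2.5P.
At equilibrium Qd = Qs, so 1203 - 2.5P = -5 + 1.5P; collecting terms, 1208 = 4P and P* = 302.
From the demand curve, Q* = 1203 - 2.5(302) = 448.

P* = 302, Q* = 448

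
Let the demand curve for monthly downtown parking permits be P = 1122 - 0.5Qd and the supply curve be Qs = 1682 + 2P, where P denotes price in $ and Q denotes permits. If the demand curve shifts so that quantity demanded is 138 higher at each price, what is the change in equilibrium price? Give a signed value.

In direct form, Qd = 2244 - 2P.
Set Qd = Qs: 2244 - 2P = 1682 + 2P, so 562 = 4P and P* = 140.5.
Plugging P* into demand: Q* = 2244 - 2(140.5) = 1963.
After the shift, demand is Qd = 2382 - 2P.
Re-solving, 4P = 700 gives P = 175 and Q = 2032.
ΔP = 175 - 140.5 = 34.5.

ΔP = 34.5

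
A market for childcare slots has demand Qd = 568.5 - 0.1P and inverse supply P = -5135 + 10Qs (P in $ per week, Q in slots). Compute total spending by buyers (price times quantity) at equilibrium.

Solving each curve for Q: Qs = 513.5 + 0.1P.
Equating demand and supply, 568.5 - 0.1P = 513.5 + 0.1P gives 0.2P = 55, so P* = 275.
Substitute back: Q* = 568.5 - 0.1(275) = 541.
Total spending by buyers = P* × Q* = 275 × 541 = 148775.

Total spending by buyers = 148775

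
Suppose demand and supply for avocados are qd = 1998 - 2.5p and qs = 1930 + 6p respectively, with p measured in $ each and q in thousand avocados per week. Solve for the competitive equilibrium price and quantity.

p* = 8, q* = 1978

Set qd = qs: 1998 - 2.5p = 1930 + 6p, so 68 = 8.5p and p* = 8.
Substitute back: q* = 1998 - 2.5(8) = 1978.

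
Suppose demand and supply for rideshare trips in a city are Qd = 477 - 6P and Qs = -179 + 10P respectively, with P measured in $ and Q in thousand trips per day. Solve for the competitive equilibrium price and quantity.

At equilibrium Qd = Qs, so 477 - 6P = -179 + 10P; collecting terms, 656 = 16P and P* = 41.
Plugging P* into demand: Q* = 477 - 6(41) = 231.

P* = 41, Q* = 231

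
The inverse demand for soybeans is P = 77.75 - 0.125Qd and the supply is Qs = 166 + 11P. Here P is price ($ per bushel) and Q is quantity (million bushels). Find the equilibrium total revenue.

Total revenue = 10320

Rewriting in direct form: Qd = 622 - 8P.
Equating demand and supply, 622 - 8P = 166 + 11P gives 19P = 456, so P* = 24.
Plugging P* into demand: Q* = 622 - 8(24) = 430.
Total revenue = P* × Q* = 24 × 430 = 10320.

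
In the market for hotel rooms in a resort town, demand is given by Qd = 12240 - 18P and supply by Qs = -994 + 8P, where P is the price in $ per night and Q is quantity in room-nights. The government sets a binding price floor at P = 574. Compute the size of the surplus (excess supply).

Surplus = 1690

Evaluating both curves at the floor price 574 gives Qd = 1908, Qs = 3598.
Surplus = Qs - Qd = 3598 - 1908 = 1690.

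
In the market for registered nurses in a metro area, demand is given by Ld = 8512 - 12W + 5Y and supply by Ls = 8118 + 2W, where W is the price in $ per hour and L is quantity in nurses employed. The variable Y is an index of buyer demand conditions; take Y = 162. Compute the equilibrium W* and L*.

With Y = 162, demand is Ld = 9322 - 12W.
Equating demand and supply, 9322 - 12W = 8118 + 2W gives 14W = 1204, so W* = 86.
Substitute back: L* = 9322 - 12(86) = 8290.

W* = 86, L* = 8290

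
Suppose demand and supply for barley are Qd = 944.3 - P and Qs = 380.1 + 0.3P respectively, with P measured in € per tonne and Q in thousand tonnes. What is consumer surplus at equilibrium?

Consumer surplus = 130203.045

Set Qd = Qs: 944.3 - P = 380.1 + 0.3P, so 564.2 = 1.3P and P* = 434.
Then Q* = 944.3 - 434 = 510.3.
Demand choke price (Qd = 0): P = 944.3. Consumer surplus = ½ × (944.3 - 434) × 510.3 = 130203.045.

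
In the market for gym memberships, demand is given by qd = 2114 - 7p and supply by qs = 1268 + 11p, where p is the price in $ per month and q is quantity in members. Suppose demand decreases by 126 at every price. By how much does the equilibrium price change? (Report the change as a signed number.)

The market clears where 2114 - 7p = 1268 + 11p. Rearranging, 18p = 846, hence p* = 47.
Plugging p* into demand: q* = 2114 - 7(47) = 1785.
After the shift, demand is qd = 1988 - 7p.
New equilibrium: 720 = 18p, so p = 40 and q = 1708.
Δp = 40 - 47 = -7.

Δp = -7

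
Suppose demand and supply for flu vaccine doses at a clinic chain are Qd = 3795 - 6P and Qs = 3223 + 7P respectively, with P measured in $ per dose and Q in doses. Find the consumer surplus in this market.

At equilibrium Qd = Qs, so 3795 - 6P = 3223 + 7P; collecting terms, 572 = 13P and P* = 44.
Then Q* = 3795 - 6(44) = 3531.
Demand choke price (Qd = 0): P = 3795/6 = 632.5. Consumer surplus = ½ × (632.5 - 44) × 3531 = 1038996.75.

Consumer surplus = 1038996.75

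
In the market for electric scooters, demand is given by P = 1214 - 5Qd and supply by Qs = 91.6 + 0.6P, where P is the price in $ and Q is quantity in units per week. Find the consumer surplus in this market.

In direct form, Qd = 242.8 - 0.2P.
Equating demand and supply, 242.8 - 0.2P = 91.6 + 0.6P gives 0.8P = 151.2, so P* = 189.
Then Q* = 242.8 - 0.2(189) = 205.
Demand choke price (Qd = 0): P = 242.8/0.2 = 1214. Consumer surplus = ½ × (1214 - 189) × 205 = 105062.5.

Consumer surplus = 105062.5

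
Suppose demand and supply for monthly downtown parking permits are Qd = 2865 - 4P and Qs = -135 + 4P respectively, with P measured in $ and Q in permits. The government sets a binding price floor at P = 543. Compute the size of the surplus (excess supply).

Surplus = 1344

At P = 543: Qd = 693 and Qs = 2037.
Surplus = Qs - Qd = 2037 - 693 = 1344.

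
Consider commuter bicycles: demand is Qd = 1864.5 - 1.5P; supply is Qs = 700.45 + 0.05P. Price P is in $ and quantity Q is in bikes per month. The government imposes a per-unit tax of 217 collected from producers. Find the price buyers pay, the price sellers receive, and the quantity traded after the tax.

P_b = 758, P_s = 541, Q = 727.5

The tax drives a wedge P_b - P_s = 217. Substituting P_s = P_b - 217 into supply: Qs = 689.6 + 0.05P_b.
Market clearing requires 1864.5 - 1.5P_b = 689.6 + 0.05P_b; hence 1174.9 = 1.55P_b and P_b = 758.
So P_s = 541 and the quantity traded is Q = 1864.5 - 1.5(758) = 727.5.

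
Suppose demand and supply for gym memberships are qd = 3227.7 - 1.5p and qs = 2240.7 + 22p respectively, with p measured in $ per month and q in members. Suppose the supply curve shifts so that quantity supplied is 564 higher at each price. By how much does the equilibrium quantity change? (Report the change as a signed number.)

Set qd = qs: 3227.7 - 1.5p = 2240.7 + 22p, so 987 = 23.5p and p* = 42.
From the demand curve, q* = 3227.7 - 1.5(42) = 3164.7.
After the shift, supply is qs = 2804.7 + 22p.
Re-solving, 23.5p = 423 gives p = 18 and q = 3200.7.
Δq = 3200.7 - 3164.7 = 36.

Δq = 36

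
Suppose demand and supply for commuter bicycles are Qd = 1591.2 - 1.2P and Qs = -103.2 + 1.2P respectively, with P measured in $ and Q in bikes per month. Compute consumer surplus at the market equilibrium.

Consumer surplus = 230640

Set Qd = Qs: 1591.2 - 1.2P = -103.2 + 1.2P, so 1694.4 = 2.4P and P* = 706.
Then Q* = 1591.2 - 1.2(706) = 744.
Demand choke price (Qd = 0): P = 1591.2/1.2 = 1326. Consumer surplus = ½ × (1326 - 706) × 744 = 230640.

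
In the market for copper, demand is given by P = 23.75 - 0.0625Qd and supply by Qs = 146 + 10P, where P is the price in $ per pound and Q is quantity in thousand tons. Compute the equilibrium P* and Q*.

P* = 9, Q* = 236

Rewriting in direct form: Qd = 380 - 16P.
The market clears where 380 - 16P = 146 + 10P. Rearranging, 26P = 234, hence P* = 9.
Plugging P* into demand: Q* = 380 - 16(9) = 236.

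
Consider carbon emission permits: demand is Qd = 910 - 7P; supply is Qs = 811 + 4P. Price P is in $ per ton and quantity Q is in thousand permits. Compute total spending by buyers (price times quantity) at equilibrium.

Equating demand and supply, 910 - 7P = 811 + 4P gives 11P = 99, so P* = 9.
From the demand curve, Q* = 910 - 7(9) = 847.
Total spending by buyers = P* × Q* = 9 × 847 = 7623.

Total spending by buyers = 7623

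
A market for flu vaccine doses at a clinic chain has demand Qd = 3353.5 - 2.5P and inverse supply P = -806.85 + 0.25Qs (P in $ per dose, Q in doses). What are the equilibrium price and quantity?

Rewriting in direct form: Qs = 3227.4 + 4P.
Set Qd = Qs: 3353.5 - 2.5P = 3227.4 + 4P, so 126.1 = 6.5P and P* = 19.4.
Then Q* = 3353.5 - 2.5(19.4) = 3305.

P* = 19.4, Q* = 3305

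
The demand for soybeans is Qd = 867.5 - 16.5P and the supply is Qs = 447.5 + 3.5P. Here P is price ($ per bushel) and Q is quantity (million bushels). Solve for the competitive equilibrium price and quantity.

At equilibrium Qd = Qs, so 867.5 - 16.5P = 447.5 + 3.5P; collecting terms, 420 = 20P and P* = 21.
Then Q* = 867.5 - 16.5(21) = 521.

P* = 21, Q* = 521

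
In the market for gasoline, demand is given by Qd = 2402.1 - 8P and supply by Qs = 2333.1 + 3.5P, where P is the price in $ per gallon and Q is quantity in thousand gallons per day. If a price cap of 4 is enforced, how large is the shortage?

Evaluating both curves at the ceiling price 4 gives Qd = 2370.1, Qs = 2347.1.
Shortage = Qd - Qs = 2370.1 - 2347.1 = 23.

Shortage = 23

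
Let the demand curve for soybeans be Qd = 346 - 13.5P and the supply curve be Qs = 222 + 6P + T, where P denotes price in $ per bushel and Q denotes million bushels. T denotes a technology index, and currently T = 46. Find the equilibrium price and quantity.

With T = 46, supply is Qs = 268 + 6P.
Equating demand and supply, 346 - 13.5P = 268 + 6P gives 19.5P = 78, so P* = 4.
Substitute back: Q* = 346 - 13.5(4) = 292.

P* = 4, Q* = 292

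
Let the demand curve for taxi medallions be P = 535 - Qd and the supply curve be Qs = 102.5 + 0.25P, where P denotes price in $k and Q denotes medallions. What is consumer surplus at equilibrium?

In direct form, Qd = 535 - P.
The market clears where 535 - P = 102.5 + 0.25P. Rearranging, 1.25P = 432.5, hence P* = 346.
Then Q* = 535 - 346 = 189.
Demand choke price (Qd = 0): P = 535. Consumer surplus = ½ × (535 - 346) × 189 = 17860.5.

Consumer surplus = 17860.5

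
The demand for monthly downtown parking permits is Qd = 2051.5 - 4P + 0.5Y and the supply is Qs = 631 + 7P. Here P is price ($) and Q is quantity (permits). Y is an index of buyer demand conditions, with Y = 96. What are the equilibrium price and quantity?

With Y = 96, demand is Qd = 2099.5 - 4P.
Equating demand and supply, 2099.5 - 4P = 631 + 7P gives 11P = 1468.5, so P* = 133.5.
Substitute back: Q* = 2099.5 - 4(133.5) = 1565.5.

P* = 133.5, Q* = 1565.5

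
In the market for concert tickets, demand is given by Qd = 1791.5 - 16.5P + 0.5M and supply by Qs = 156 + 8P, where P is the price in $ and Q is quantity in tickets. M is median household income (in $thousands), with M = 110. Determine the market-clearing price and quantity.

P* = 69, Q* = 708

With M = 110, demand is Qd = 1846.5 - 16.5P.
Set Qd = Qs: 1846.5 - 16.5P = 156 + 8P, so 1690.5 = 24.5P and P* = 69.
Plugging P* into demand: Q* = 1846.5 - 16.5(69) = 708.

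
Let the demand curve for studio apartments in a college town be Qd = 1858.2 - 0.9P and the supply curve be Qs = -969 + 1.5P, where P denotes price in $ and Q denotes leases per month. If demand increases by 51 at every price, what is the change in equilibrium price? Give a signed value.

ΔP = 21.25

At equilibrium Qd = Qs, so 1858.2 - 0.9P = -969 + 1.5P; collecting terms, 2827.2 = 2.4P and P* = 1178.
From the demand curve, Q* = 1858.2 - 0.9(1178) = 798.
After the shift, demand is Qd = 1909.2 - 0.9P.
New equilibrium: 2878.2 = 2.4P, so P = 1199.25 and Q = 829.875.
ΔP = 1199.25 - 1178 = 21.25.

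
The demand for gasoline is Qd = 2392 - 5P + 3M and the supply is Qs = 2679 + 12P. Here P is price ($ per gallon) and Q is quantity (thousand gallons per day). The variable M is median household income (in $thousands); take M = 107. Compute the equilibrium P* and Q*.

With M = 107, demand is Qd = 2713 - 5P.
At equilibrium Qd = Qs, so 2713 - 5P = 2679 + 12P; collecting terms, 34 = 17P and P* = 2.
Substitute back: Q* = 2713 - 5(2) = 2703.

P* = 2, Q* = 2703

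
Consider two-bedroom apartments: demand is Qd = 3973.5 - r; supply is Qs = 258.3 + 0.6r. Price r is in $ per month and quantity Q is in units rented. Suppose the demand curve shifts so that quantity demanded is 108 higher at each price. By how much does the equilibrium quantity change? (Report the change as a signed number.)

Set Qd = Qs: 3973.5 - r = 258.3 + 0.6r, so 3715.2 = 1.6r and r* = 2322.
From the demand curve, Q* = 3973.5 - 2322 = 1651.5.
After the shift, demand is Qd = 4081.5 - r.
The new intersection has 3823.2 = 1.6r, i.e. r = 2389.5, Q = 1692.
ΔQ = 1692 - 1651.5 = 40.5.

ΔQ = 40.5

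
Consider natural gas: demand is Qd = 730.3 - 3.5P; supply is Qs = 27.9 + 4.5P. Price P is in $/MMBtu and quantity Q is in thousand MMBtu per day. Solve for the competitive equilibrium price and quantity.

The market clears where 730.3 - 3.5P = 27.9 + 4.5P. Rearranging, 8P = 702.4, hence P* = 87.8.
Substitute back: Q* = 730.3 - 3.5(87.8) = 423.

P* = 87.8, Q* = 423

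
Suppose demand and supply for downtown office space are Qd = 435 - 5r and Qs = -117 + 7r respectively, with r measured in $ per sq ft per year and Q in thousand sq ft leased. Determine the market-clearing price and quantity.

r* = 46, Q* = 205

Set Qd = Qs: 435 - 5r = -117 + 7r, so 552 = 12r and r* = 46.
Then Q* = 435 - 5(46) = 205.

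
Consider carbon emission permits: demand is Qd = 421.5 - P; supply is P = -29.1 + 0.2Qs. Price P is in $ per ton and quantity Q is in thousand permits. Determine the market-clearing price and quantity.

P* = 46, Q* = 375.5

Solving each curve for Q: Qs = 145.5 + 5P.
Equating demand and supply, 421.5 - P = 145.5 + 5P gives 6P = 276, so P* = 46.
Then Q* = 421.5 - 46 = 375.5.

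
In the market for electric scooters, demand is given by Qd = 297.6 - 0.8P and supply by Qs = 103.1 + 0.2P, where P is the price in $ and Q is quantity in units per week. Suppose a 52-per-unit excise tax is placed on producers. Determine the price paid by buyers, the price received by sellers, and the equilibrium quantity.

With a tax of 52 on producers, they supply based on the net price P_s = P_b - 52, so Qs = 92.7 + 0.2P_b.
Set Qd = Qs: 297.6 - 0.8P_b = 92.7 + 0.2P_b, so 204.9 = P_b and P_b = 204.9.
Then P_s = 204.9 - 52 = 152.9 and Q = 297.6 - 0.8(204.9) = 133.68.

P_b = 204.9, P_s = 152.9, Q = 133.68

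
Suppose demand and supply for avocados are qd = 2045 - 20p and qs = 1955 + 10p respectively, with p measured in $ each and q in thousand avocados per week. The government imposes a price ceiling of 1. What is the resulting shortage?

At p = 1: qd = 2025 and qs = 1965.
Shortage = qd - qs = 2025 - 1965 = 60.

Shortage = 60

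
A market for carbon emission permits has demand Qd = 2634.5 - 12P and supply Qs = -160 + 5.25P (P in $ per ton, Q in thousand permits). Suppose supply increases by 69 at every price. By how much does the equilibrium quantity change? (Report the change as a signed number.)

Equating demand and supply, 2634.5 - 12P = -160 + 5.25P gives 17.25P = 2794.5, so P* = 162.
Substitute back: Q* = 2634.5 - 12(162) = 690.5.
After the shift, supply is Qs = -91 + 5.25P.
The new intersection has 2725.5 = 17.25P, i.e. P = 158, Q = 738.5.
ΔQ = 738.5 - 690.5 = 48.

ΔQ = 48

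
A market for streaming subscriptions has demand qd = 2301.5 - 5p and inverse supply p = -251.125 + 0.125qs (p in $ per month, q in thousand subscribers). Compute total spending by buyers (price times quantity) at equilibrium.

Solving each curve for q: qs = 2009 + 8p.
The market clears where 2301.5 - 5p = 2009 + 8p. Rearranging, 13p = 292.5, hence p* = 22.5.
Substitute back: q* = 2301.5 - 5(22.5) = 2189.
Total spending by buyers = p* × q* = 22.5 × 2189 = 49252.5.

Total spending by buyers = 49252.5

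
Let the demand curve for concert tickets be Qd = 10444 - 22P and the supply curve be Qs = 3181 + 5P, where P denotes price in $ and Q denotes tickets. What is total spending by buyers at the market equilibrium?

Total spending by buyers = 1217494

Set Qd = Qs: 10444 - 22P = 3181 + 5P, so 7263 = 27P and P* = 269.
Plugging P* into demand: Q* = 10444 - 22(269) = 4526.
Total spending by buyers = P* × Q* = 269 × 4526 = 1217494.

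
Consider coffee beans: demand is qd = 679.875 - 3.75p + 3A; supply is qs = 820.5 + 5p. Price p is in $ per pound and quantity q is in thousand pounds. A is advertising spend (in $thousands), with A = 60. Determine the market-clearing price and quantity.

p* = 4.5, q* = 843

With A = 60, demand is qd = 859.875 - 3.75p.
At equilibrium qd = qs, so 859.875 - 3.75p = 820.5 + 5p; collecting terms, 39.375 = 8.75p and p* = 4.5.
Substitute back: q* = 859.875 - 3.75(4.5) = 843.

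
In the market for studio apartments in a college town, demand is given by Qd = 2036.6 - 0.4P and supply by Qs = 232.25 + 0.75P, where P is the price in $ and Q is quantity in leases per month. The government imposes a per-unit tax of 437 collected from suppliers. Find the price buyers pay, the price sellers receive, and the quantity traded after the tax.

The tax drives a wedge P_b - P_s = 437. Substituting P_s = P_b - 437 into supply: Qs = -95.5 + 0.75P_b.
Equate demand and the shifted supply: 2036.6 - 0.4P_b = -95.5 + 0.75P_b, giving 1.15P_b = 2132.1, so P_b = 1854.
Then P_s = 1854 - 437 = 1417 and Q = 2036.6 - 0.4(1854) = 1295.

P_b = 1854, P_s = 1417, Q = 1295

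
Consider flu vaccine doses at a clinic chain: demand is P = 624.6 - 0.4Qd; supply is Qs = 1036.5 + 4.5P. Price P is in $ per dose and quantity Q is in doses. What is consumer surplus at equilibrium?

Solving each curve for Q: Qd = 1561.5 - 2.5P.
Equating demand and supply, 1561.5 - 2.5P = 1036.5 + 4.5P gives 7P = 525, so P* = 75.
Plugging P* into demand: Q* = 1561.5 - 2.5(75) = 1374.
Demand choke price (Qd = 0): P = 1561.5/2.5 = 624.6. Consumer surplus = ½ × (624.6 - 75) × 1374 = 377575.2.

Consumer surplus = 377575.2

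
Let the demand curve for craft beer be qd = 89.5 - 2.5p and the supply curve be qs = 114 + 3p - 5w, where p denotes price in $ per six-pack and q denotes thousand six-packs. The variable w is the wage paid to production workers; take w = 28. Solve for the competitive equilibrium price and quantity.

With w = 28, supply is qs = -26 + 3p.
Set qd = qs: 89.5 - 2.5p = -26 + 3p, so 115.5 = 5.5p and p* = 21.
From the demand curve, q* = 89.5 - 2.5(21) = 37.

p* = 21, q* = 37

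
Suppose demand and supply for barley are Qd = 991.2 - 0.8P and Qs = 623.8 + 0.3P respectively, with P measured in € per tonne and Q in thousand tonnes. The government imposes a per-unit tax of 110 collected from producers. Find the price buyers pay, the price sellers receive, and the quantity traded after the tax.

Producers keep P_s = P_b - 110 per unit, so supply in terms of the buyer price is Qs = 590.8 + 0.3P_b.
Set Qd = Qs: 991.2 - 0.8P_b = 590.8 + 0.3P_b, so 400.4 = 1.1P_b and P_b = 364.
So P_s = 254 and the quantity traded is Q = 991.2 - 0.8(364) = 700.

P_b = 364, P_s = 254, Q = 700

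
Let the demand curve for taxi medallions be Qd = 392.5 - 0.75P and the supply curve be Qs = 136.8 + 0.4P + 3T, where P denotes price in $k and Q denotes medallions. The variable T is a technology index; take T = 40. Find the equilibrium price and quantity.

P* = 118, Q* = 304

With T = 40, supply is Qs = 256.8 + 0.4P.
Set Qd = Qs: 392.5 - 0.75P = 256.8 + 0.4P, so 135.7 = 1.15P and P* = 118.
Then Q* = 392.5 - 0.75(118) = 304.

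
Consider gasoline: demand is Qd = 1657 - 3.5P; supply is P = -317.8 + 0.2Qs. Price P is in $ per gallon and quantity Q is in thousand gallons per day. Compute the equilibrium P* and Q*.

Rewriting in direct form: Qs = 1589 + 5P.
Set Qd = Qs: 1657 - 3.5P = 1589 + 5P, so 68 = 8.5P and P* = 8.
Substitute back: Q* = 1657 - 3.5(8) = 1629.

P* = 8, Q* = 1629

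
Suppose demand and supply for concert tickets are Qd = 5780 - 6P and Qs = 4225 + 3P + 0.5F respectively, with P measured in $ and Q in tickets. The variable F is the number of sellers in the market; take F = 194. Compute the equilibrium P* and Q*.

P* = 162, Q* = 4808

With F = 194, supply is Qs = 4322 + 3P.
At equilibrium Qd = Qs, so 5780 - 6P = 4322 + 3P; collecting terms, 1458 = 9P and P* = 162.
Then Q* = 5780 - 6(162) = 4808.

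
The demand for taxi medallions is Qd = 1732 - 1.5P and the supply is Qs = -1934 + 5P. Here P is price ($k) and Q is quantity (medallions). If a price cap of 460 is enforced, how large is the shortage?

Shortage = 676

At P = 460: Qd = 1042 and Qs = 366.
Shortage = Qd - Qs = 1042 - 366 = 676.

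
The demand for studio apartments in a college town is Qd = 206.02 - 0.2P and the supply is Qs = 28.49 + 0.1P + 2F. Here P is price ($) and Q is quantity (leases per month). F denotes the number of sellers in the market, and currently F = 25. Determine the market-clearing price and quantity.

With F = 25, supply is Qs = 78.49 + 0.1P.
The market clears where 206.02 - 0.2P = 78.49 + 0.1P. Rearranging, 0.3P = 127.53, hence P* = 425.1.
Then Q* = 206.02 - 0.2(425.1) = 121.

P* = 425.1, Q* = 121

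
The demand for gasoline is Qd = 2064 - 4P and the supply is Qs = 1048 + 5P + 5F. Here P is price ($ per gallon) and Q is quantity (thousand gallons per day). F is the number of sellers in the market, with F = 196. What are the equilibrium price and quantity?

P* = 4, Q* = 2048

With F = 196, supply is Qs = 2028 + 5P.
Set Qd = Qs: 2064 - 4P = 2028 + 5P, so 36 = 9P and P* = 4.
From the demand curve, Q* = 2064 - 4(4) = 2048.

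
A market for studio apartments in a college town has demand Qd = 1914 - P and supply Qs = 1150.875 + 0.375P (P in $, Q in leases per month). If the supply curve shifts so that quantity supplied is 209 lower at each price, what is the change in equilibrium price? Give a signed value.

ΔP = 152

The market clears where 1914 - P = 1150.875 + 0.375P. Rearranging, 1.375P = 763.125, hence P* = 555.
Then Q* = 1914 - 555 = 1359.
After the shift, supply is Qs = 941.875 + 0.375P.
The new intersection has 972.125 = 1.375P, i.e. P = 707, Q = 1207.
ΔP = 707 - 555 = 152.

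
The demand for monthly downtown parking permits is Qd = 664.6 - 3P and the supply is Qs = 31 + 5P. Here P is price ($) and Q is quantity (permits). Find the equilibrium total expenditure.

Set Qd = Qs: 664.6 - 3P = 31 + 5P, so 633.6 = 8P and P* = 79.2.
From the demand curve, Q* = 664.6 - 3(79.2) = 427.
Total expenditure = P* × Q* = 79.2 × 427 = 33818.4.

Total expenditure = 33818.4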